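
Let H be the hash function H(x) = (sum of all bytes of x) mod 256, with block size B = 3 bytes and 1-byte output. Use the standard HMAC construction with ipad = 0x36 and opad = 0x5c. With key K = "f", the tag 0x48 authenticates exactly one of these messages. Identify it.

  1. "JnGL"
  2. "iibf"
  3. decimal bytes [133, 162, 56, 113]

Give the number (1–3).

Key "f" = 66 is 1 byte ≤ B = 3; zero-pad to 3 bytes: K' = 66 00 00.
K' ⊕ ipad = 50 36 36; K' ⊕ opad = 3a 5c 5c.
m1: inner = H(50 36 36 4a 6e 47 4c) = 07; tag = H(3a 5c 5c 07) = f9
m2: inner = H(50 36 36 69 69 62 66) = 56; tag = H(3a 5c 5c 56) = 48 ← matches
m3: inner = H(50 36 36 85 a2 38 71) = 8c; tag = H(3a 5c 5c 8c) = 7e

2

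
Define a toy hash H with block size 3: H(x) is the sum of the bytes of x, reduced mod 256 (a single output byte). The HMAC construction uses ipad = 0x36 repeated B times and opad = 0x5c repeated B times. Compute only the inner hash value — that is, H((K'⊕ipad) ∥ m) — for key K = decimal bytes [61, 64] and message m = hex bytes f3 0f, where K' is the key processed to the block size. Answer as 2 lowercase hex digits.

Key decimal bytes [61, 64] = 3d 40 is 2 bytes ≤ B = 3; zero-pad to 3 bytes: K' = 3d 40 00.
K' ⊕ ipad = 0b 76 36.
Inner input = 0b 76 36 ∥ f3 0f.
Inner hash: sum = 11+118+54+243+15 = 441; mod 256 = 185 → b9.

b9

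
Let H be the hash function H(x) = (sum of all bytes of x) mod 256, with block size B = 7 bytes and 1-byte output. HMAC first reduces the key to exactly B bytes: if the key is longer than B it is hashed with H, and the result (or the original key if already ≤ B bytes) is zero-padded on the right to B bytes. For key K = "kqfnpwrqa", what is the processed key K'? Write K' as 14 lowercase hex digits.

db000000000000

|K| = 9 > B = 7, so first hash the key.
H(K): sum = 107+113+102+110+112+119+114+113+97 = 987; mod 256 = 219 → db.
Zero-pad H(K) = db to 7 bytes: K' = db 00 00 00 00 00 00.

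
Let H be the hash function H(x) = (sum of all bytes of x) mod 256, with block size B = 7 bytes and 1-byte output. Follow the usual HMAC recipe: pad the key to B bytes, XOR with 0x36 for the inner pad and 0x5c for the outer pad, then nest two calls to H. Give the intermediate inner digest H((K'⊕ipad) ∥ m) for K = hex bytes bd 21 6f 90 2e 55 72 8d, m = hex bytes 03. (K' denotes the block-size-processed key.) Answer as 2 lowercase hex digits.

Key hex bytes bd 21 6f 90 2e 55 72 8d is 8 bytes > B = 7, so hash it first: H(key) = 5f, then zero-pad to 7 bytes: K' = 5f 00 00 00 00 00 00.
K' ⊕ ipad = 69 36 36 36 36 36 36.
Inner input = 69 36 36 36 36 36 36 ∥ 03.
Inner hash: sum = 105+54+54+54+54+54+54+3 = 432; mod 256 = 176 → b0.

b0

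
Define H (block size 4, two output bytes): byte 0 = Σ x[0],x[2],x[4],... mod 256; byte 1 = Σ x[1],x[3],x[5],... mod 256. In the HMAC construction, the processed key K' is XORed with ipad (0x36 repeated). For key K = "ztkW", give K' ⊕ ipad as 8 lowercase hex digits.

Key "ztkW" = 7a 74 6b 57 is exactly B = 4 bytes: K' = 7a 74 6b 57.
XOR each byte with 0x36: 7a⊕36=4c, 74⊕36=42, 6b⊕36=5d, 57⊕36=61.

4c425d61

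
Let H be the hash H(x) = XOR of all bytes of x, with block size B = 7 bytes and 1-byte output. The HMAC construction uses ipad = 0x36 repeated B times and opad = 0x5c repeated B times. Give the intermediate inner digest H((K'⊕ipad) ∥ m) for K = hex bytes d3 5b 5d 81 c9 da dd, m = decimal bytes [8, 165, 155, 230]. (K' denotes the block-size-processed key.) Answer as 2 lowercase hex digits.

7c

Key hex bytes d3 5b 5d 81 c9 da dd is exactly B = 7 bytes: K' = d3 5b 5d 81 c9 da dd.
K' ⊕ ipad = e5 6d 6b b7 ff ec eb.
Inner input = e5 6d 6b b7 ff ec eb ∥ 08 a5 9b e6.
Inner hash: XOR e5⊕6d⊕6b⊕b7⊕ff⊕ec⊕eb⊕08⊕a5⊕9b⊕e6 = 7c.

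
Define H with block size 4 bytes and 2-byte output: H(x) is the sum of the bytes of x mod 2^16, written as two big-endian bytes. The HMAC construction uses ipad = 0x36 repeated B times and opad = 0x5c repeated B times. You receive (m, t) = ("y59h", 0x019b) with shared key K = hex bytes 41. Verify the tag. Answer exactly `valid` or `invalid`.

valid

Key hex bytes 41 is 1 byte ≤ B = 4; zero-pad to 4 bytes: K' = 41 00 00 00.
K' ⊕ ipad = 77 36 36 36; K' ⊕ opad = 1d 5c 5c 5c.
Inner hash: sum = 119+54+54+54+121+53+57+104 = 616 → 02 68.
Outer hash (recomputed tag): sum = 29+92+92+92+2+104 = 411 → 01 9b.
Recomputed tag = 019b; claimed = 019b → match.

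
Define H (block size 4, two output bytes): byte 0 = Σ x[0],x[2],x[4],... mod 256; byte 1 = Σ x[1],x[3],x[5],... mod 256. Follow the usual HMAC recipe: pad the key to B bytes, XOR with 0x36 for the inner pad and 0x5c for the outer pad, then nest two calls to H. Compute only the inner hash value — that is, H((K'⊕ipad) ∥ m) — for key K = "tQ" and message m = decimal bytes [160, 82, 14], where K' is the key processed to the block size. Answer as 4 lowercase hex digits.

26ef

Key "tQ" = 74 51 is 2 bytes ≤ B = 4; zero-pad to 4 bytes: K' = 74 51 00 00.
K' ⊕ ipad = 42 67 36 36.
Inner input = 42 67 36 36 ∥ a0 52 0e.
Inner hash: even-index sum = 294 mod 256 = 38; odd-index sum = 239 mod 256 = 239 → 26 ef.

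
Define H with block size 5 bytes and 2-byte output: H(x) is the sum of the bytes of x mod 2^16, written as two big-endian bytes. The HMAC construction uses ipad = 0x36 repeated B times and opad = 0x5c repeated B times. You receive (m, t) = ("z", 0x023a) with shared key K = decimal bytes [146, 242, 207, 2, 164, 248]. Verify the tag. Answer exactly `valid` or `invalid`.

valid

Key decimal bytes [146, 242, 207, 2, 164, 248] = 92 f2 cf 02 a4 f8 is 6 bytes > B = 5, so hash it first: H(key) = 03 f1, then zero-pad to 5 bytes: K' = 03 f1 00 00 00.
K' ⊕ ipad = 35 c7 36 36 36; K' ⊕ opad = 5f ad 5c 5c 5c.
Inner hash: sum = 53+199+54+54+54+122 = 536 → 02 18.
Outer hash (recomputed tag): sum = 95+173+92+92+92+2+24 = 570 → 02 3a.
Recomputed tag = 023a; claimed = 023a → match.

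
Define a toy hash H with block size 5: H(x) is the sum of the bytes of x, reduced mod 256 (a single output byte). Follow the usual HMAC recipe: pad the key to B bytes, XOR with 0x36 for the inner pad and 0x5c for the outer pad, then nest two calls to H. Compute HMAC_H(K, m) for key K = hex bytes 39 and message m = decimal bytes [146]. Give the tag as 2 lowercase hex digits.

4e

Key hex bytes 39 is 1 byte ≤ B = 5; zero-pad to 5 bytes: K' = 39 00 00 00 00.
K' ⊕ ipad = 0f 36 36 36 36.  K' ⊕ opad = 65 5c 5c 5c 5c.
Inner input = (K'⊕ipad) ∥ m = 0f 36 36 36 36 ∥ 92.
Inner hash: sum = 15+54+54+54+54+146 = 377; mod 256 = 121 → 79.
Outer input = (K'⊕opad) ∥ inner = 65 5c 5c 5c 5c ∥ 79.
Outer hash (tag): sum = 101+92+92+92+92+121 = 590; mod 256 = 78 → 4e.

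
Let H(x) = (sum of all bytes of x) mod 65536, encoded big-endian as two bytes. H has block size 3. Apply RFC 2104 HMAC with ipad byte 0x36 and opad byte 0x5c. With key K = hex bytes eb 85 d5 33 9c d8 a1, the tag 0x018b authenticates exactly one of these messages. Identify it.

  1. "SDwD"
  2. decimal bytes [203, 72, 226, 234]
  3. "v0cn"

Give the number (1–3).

Key hex bytes eb 85 d5 33 9c d8 a1 is 7 bytes > B = 3, so hash it first: H(key) = 04 8d, then zero-pad to 3 bytes: K' = 04 8d 00.
K' ⊕ ipad = 32 bb 36; K' ⊕ opad = 58 d1 5c.
m1: inner = H(32 bb 36 53 44 77 44) = 02 75; tag = H(58 d1 5c 02 75) = 01fc
m2: inner = H(32 bb 36 cb 48 e2 ea) = 04 02; tag = H(58 d1 5c 04 02) = 018b ← matches
m3: inner = H(32 bb 36 76 30 63 6e) = 02 9a; tag = H(58 d1 5c 02 9a) = 0221

2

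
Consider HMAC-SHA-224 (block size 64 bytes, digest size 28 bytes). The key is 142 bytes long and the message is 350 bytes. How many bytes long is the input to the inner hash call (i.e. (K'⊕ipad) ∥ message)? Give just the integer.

Key is 142 > 64 bytes, so it is hashed to 28 bytes then zero-padded to 64: |K'| = 64.
Inner input = (K'⊕ipad) ∥ m → 64 + 350 = 414 bytes.

414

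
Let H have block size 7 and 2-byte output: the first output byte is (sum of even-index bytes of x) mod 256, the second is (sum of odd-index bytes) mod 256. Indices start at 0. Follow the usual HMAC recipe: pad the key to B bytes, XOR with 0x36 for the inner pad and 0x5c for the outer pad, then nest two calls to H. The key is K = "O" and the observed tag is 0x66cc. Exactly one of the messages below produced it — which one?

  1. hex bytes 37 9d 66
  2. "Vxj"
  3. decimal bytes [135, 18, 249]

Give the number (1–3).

Key "O" = 4f is 1 byte ≤ B = 7; zero-pad to 7 bytes: K' = 4f 00 00 00 00 00 00.
K' ⊕ ipad = 79 36 36 36 36 36 36; K' ⊕ opad = 13 5c 5c 5c 5c 5c 5c.
m1: inner = H(79 36 36 36 36 36 36 37 9d 66) = b8 3f; tag = H(13 5c 5c 5c 5c 5c 5c b8 3f) = 66cc ← matches
m2: inner = H(79 36 36 36 36 36 36 56 78 6a) = 93 62; tag = H(13 5c 5c 5c 5c 5c 5c 93 62) = 89a7
m3: inner = H(79 36 36 36 36 36 36 87 12 f9) = 2d 22; tag = H(13 5c 5c 5c 5c 5c 5c 2d 22) = 4941

1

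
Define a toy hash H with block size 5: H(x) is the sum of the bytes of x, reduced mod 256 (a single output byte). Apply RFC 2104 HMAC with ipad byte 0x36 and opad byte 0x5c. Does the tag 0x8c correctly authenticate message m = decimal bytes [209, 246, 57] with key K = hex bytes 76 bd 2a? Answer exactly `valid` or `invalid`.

Key hex bytes 76 bd 2a is 3 bytes ≤ B = 5; zero-pad to 5 bytes: K' = 76 bd 2a 00 00.
K' ⊕ ipad = 40 8b 1c 36 36; K' ⊕ opad = 2a e1 76 5c 5c.
Inner hash: sum = 64+139+28+54+54+209+246+57 = 851; mod 256 = 83 → 53.
Outer hash (recomputed tag): sum = 42+225+118+92+92+83 = 652; mod 256 = 140 → 8c.
Recomputed tag = 8c; claimed = 8c → match.

valid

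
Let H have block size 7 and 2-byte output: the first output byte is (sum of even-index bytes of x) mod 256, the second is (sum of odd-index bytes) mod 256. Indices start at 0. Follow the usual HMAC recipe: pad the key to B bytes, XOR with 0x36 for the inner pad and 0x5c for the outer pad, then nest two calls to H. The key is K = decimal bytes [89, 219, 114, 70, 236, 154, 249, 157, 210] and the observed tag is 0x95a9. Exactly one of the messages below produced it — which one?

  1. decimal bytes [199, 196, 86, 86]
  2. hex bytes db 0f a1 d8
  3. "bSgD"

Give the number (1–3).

3

Key decimal bytes [89, 219, 114, 70, 236, 154, 249, 157, 210] = 59 db 72 46 ec 9a f9 9d d2 is 9 bytes > B = 7, so hash it first: H(key) = 82 58, then zero-pad to 7 bytes: K' = 82 58 00 00 00 00 00.
K' ⊕ ipad = b4 6e 36 36 36 36 36; K' ⊕ opad = de 04 5c 5c 5c 5c 5c.
m1: inner = H(b4 6e 36 36 36 36 36 c7 c4 56 56) = 70 f7; tag = H(de 04 5c 5c 5c 5c 5c 70 f7) = e92c
m2: inner = H(b4 6e 36 36 36 36 36 db 0f a1 d8) = 3d 56; tag = H(de 04 5c 5c 5c 5c 5c 3d 56) = 48f9
m3: inner = H(b4 6e 36 36 36 36 36 62 53 67 44) = ed a3; tag = H(de 04 5c 5c 5c 5c 5c ed a3) = 95a9 ← matches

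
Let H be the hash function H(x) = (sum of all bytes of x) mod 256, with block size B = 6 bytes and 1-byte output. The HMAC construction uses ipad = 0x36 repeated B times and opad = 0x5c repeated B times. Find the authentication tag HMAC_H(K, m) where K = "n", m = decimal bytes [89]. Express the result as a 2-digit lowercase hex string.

bd

Key "n" = 6e is 1 byte ≤ B = 6; zero-pad to 6 bytes: K' = 6e 00 00 00 00 00.
K' ⊕ ipad = 58 36 36 36 36 36.  K' ⊕ opad = 32 5c 5c 5c 5c 5c.
Inner input = (K'⊕ipad) ∥ m = 58 36 36 36 36 36 ∥ 59.
Inner hash: sum = 88+54+54+54+54+54+89 = 447; mod 256 = 191 → bf.
Outer input = (K'⊕opad) ∥ inner = 32 5c 5c 5c 5c 5c ∥ bf.
Outer hash (tag): sum = 50+92+92+92+92+92+191 = 701; mod 256 = 189 → bd.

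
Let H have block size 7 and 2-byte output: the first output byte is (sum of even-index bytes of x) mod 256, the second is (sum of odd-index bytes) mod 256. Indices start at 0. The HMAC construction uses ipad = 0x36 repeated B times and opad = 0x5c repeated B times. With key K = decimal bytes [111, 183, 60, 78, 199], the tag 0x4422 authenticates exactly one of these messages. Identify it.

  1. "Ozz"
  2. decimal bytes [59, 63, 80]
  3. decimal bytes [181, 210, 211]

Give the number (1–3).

2

Key decimal bytes [111, 183, 60, 78, 199] = 6f b7 3c 4e c7 is 5 bytes ≤ B = 7; zero-pad to 7 bytes: K' = 6f b7 3c 4e c7 00 00.
K' ⊕ ipad = 59 81 0a 78 f1 36 36; K' ⊕ opad = 33 eb 60 12 9b 5c 5c.
m1: inner = H(59 81 0a 78 f1 36 36 4f 7a 7a) = 04 f8; tag = H(33 eb 60 12 9b 5c 5c 04 f8) = 825d
m2: inner = H(59 81 0a 78 f1 36 36 3b 3f 50) = c9 ba; tag = H(33 eb 60 12 9b 5c 5c c9 ba) = 4422 ← matches
m3: inner = H(59 81 0a 78 f1 36 36 b5 d2 d3) = 5c b7; tag = H(33 eb 60 12 9b 5c 5c 5c b7) = 41b5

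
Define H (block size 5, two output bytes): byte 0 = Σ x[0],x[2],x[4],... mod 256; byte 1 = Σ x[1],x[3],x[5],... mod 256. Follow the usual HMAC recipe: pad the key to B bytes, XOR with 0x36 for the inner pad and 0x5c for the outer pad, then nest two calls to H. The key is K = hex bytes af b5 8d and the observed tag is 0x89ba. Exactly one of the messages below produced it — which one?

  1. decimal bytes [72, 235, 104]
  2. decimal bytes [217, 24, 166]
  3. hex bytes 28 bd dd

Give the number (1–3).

1

Key hex bytes af b5 8d is 3 bytes ≤ B = 5; zero-pad to 5 bytes: K' = af b5 8d 00 00.
K' ⊕ ipad = 99 83 bb 36 36; K' ⊕ opad = f3 e9 d1 5c 5c.
m1: inner = H(99 83 bb 36 36 48 eb 68) = 75 69; tag = H(f3 e9 d1 5c 5c 75 69) = 89ba ← matches
m2: inner = H(99 83 bb 36 36 d9 18 a6) = a2 38; tag = H(f3 e9 d1 5c 5c a2 38) = 58e7
m3: inner = H(99 83 bb 36 36 28 bd dd) = 47 be; tag = H(f3 e9 d1 5c 5c 47 be) = de8c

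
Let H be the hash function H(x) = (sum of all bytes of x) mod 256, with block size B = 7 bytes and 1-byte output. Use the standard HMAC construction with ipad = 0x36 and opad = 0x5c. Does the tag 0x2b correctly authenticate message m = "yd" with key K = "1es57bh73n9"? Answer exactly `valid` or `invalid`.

invalid

Key "1es57bh73n9" = 31 65 73 35 37 62 68 37 33 6e 39 is 11 bytes > B = 7, so hash it first: H(key) = 50, then zero-pad to 7 bytes: K' = 50 00 00 00 00 00 00.
K' ⊕ ipad = 66 36 36 36 36 36 36; K' ⊕ opad = 0c 5c 5c 5c 5c 5c 5c.
Inner hash: sum = 102+54+54+54+54+54+54+121+100 = 647; mod 256 = 135 → 87.
Outer hash (recomputed tag): sum = 12+92+92+92+92+92+92+135 = 699; mod 256 = 187 → bb.
Recomputed tag = bb; claimed = 2b → mismatch.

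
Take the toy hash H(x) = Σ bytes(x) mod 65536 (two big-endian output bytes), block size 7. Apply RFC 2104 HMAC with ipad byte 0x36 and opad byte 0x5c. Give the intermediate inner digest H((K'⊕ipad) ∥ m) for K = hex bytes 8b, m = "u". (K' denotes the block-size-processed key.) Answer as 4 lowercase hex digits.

0276

Key hex bytes 8b is 1 byte ≤ B = 7; zero-pad to 7 bytes: K' = 8b 00 00 00 00 00 00.
K' ⊕ ipad = bd 36 36 36 36 36 36.
Inner input = bd 36 36 36 36 36 36 ∥ 75.
Inner hash: sum = 189+54+54+54+54+54+54+117 = 630 → 02 76.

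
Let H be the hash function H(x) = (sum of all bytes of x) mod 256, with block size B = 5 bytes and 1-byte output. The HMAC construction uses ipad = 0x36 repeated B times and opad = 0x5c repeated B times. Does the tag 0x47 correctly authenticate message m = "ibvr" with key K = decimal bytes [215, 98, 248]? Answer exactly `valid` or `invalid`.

valid

Key decimal bytes [215, 98, 248] = d7 62 f8 is 3 bytes ≤ B = 5; zero-pad to 5 bytes: K' = d7 62 f8 00 00.
K' ⊕ ipad = e1 54 ce 36 36; K' ⊕ opad = 8b 3e a4 5c 5c.
Inner hash: sum = 225+84+206+54+54+105+98+118+114 = 1058; mod 256 = 34 → 22.
Outer hash (recomputed tag): sum = 139+62+164+92+92+34 = 583; mod 256 = 71 → 47.
Recomputed tag = 47; claimed = 47 → match.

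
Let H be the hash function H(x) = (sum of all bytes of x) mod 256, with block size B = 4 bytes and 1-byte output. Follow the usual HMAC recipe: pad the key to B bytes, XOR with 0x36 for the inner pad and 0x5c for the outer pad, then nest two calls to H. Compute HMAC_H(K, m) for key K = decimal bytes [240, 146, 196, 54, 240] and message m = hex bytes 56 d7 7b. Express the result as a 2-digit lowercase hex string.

Key decimal bytes [240, 146, 196, 54, 240] = f0 92 c4 36 f0 is 5 bytes > B = 4, so hash it first: H(key) = 6c, then zero-pad to 4 bytes: K' = 6c 00 00 00.
K' ⊕ ipad = 5a 36 36 36.  K' ⊕ opad = 30 5c 5c 5c.
Inner input = (K'⊕ipad) ∥ m = 5a 36 36 36 ∥ 56 d7 7b.
Inner hash: sum = 90+54+54+54+86+215+123 = 676; mod 256 = 164 → a4.
Outer input = (K'⊕opad) ∥ inner = 30 5c 5c 5c ∥ a4.
Outer hash (tag): sum = 48+92+92+92+164 = 488; mod 256 = 232 → e8.

e8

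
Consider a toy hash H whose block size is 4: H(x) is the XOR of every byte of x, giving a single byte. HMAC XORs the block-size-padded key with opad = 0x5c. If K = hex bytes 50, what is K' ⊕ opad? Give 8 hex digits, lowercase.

Key hex bytes 50 is 1 byte ≤ B = 4; zero-pad to 4 bytes: K' = 50 00 00 00.
XOR each byte with 0x5c: 50⊕5c=0c, 00⊕5c=5c, 00⊕5c=5c, 00⊕5c=5c.

0c5c5c5c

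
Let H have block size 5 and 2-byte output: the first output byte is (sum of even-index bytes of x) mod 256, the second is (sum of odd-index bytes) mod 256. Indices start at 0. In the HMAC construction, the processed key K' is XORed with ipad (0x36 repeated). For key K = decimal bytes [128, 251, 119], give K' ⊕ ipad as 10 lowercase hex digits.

b6cd413636

Key decimal bytes [128, 251, 119] = 80 fb 77 is 3 bytes ≤ B = 5; zero-pad to 5 bytes: K' = 80 fb 77 00 00.
XOR each byte with 0x36: 80⊕36=b6, fb⊕36=cd, 77⊕36=41, 00⊕36=36, 00⊕36=36.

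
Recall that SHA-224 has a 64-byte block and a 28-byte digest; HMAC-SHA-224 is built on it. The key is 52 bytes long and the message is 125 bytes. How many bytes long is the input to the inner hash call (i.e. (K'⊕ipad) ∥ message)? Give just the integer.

Key is 52 ≤ 64 bytes, zero-padded: |K'| = 64.
Inner input = (K'⊕ipad) ∥ m → 64 + 125 = 189 bytes.

189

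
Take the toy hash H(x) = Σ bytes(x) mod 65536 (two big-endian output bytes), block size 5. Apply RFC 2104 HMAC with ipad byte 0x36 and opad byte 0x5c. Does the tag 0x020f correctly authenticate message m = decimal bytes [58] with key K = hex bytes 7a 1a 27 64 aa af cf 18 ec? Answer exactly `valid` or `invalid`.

valid

Key hex bytes 7a 1a 27 64 aa af cf 18 ec is 9 bytes > B = 5, so hash it first: H(key) = 04 4b, then zero-pad to 5 bytes: K' = 04 4b 00 00 00.
K' ⊕ ipad = 32 7d 36 36 36; K' ⊕ opad = 58 17 5c 5c 5c.
Inner hash: sum = 50+125+54+54+54+58 = 395 → 01 8b.
Outer hash (recomputed tag): sum = 88+23+92+92+92+1+139 = 527 → 02 0f.
Recomputed tag = 020f; claimed = 020f → match.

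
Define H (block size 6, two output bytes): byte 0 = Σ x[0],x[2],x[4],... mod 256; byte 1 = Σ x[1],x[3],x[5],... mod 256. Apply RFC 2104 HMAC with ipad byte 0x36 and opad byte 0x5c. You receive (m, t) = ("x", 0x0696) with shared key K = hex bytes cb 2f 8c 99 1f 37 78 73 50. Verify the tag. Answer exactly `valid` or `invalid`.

valid

Key hex bytes cb 2f 8c 99 1f 37 78 73 50 is 9 bytes > B = 6, so hash it first: H(key) = 3e 72, then zero-pad to 6 bytes: K' = 3e 72 00 00 00 00.
K' ⊕ ipad = 08 44 36 36 36 36; K' ⊕ opad = 62 2e 5c 5c 5c 5c.
Inner hash: even-index sum = 236 mod 256 = 236; odd-index sum = 176 mod 256 = 176 → ec b0.
Outer hash (recomputed tag): even-index sum = 518 mod 256 = 6; odd-index sum = 406 mod 256 = 150 → 06 96.
Recomputed tag = 0696; claimed = 0696 → match.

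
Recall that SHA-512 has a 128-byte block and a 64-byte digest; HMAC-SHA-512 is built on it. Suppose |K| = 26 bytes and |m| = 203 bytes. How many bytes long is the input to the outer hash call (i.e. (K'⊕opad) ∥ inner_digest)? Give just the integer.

Key is 26 ≤ 128 bytes, zero-padded: |K'| = 128.
Outer input = (K'⊕opad) ∥ H(inner) → 128 + 64 = 192 bytes.

192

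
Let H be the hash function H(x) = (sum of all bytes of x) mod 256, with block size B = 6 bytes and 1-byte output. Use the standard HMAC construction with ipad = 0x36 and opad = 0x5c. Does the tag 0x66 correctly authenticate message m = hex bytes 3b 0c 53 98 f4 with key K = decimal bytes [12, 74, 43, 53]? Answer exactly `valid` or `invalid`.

valid

Key decimal bytes [12, 74, 43, 53] = 0c 4a 2b 35 is 4 bytes ≤ B = 6; zero-pad to 6 bytes: K' = 0c 4a 2b 35 00 00.
K' ⊕ ipad = 3a 7c 1d 03 36 36; K' ⊕ opad = 50 16 77 69 5c 5c.
Inner hash: sum = 58+124+29+3+54+54+59+12+83+152+244 = 872; mod 256 = 104 → 68.
Outer hash (recomputed tag): sum = 80+22+119+105+92+92+104 = 614; mod 256 = 102 → 66.
Recomputed tag = 66; claimed = 66 → match.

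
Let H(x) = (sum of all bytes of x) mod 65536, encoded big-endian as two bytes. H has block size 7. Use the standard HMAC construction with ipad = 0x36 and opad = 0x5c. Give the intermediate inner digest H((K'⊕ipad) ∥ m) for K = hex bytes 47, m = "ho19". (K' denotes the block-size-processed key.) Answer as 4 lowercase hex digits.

Key hex bytes 47 is 1 byte ≤ B = 7; zero-pad to 7 bytes: K' = 47 00 00 00 00 00 00.
K' ⊕ ipad = 71 36 36 36 36 36 36.
Inner input = 71 36 36 36 36 36 36 ∥ 68 6f 31 39.
Inner hash: sum = 113+54+54+54+54+54+54+104+111+49+57 = 758 → 02 f6.

02f6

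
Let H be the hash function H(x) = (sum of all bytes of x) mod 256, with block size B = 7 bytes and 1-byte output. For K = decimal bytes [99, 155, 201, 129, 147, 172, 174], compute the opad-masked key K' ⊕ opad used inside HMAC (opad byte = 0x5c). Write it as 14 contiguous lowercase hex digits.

3fc795ddcff0f2

Key decimal bytes [99, 155, 201, 129, 147, 172, 174] = 63 9b c9 81 93 ac ae is exactly B = 7 bytes: K' = 63 9b c9 81 93 ac ae.
XOR each byte with 0x5c: 63⊕5c=3f, 9b⊕5c=c7, c9⊕5c=95, 81⊕5c=dd, 93⊕5c=cf, ac⊕5c=f0, ae⊕5c=f2.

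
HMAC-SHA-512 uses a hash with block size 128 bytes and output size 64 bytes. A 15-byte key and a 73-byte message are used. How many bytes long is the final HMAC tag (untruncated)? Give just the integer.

64

The tag is one SHA-512 digest: 64 bytes.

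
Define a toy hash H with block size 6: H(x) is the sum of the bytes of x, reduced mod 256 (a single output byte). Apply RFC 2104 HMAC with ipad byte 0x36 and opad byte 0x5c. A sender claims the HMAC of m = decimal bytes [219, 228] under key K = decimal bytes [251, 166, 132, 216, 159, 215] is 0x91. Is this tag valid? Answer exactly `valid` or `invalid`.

Key decimal bytes [251, 166, 132, 216, 159, 215] = fb a6 84 d8 9f d7 is exactly B = 6 bytes: K' = fb a6 84 d8 9f d7.
K' ⊕ ipad = cd 90 b2 ee a9 e1; K' ⊕ opad = a7 fa d8 84 c3 8b.
Inner hash: sum = 205+144+178+238+169+225+219+228 = 1606; mod 256 = 70 → 46.
Outer hash (recomputed tag): sum = 167+250+216+132+195+139+70 = 1169; mod 256 = 145 → 91.
Recomputed tag = 91; claimed = 91 → match.

valid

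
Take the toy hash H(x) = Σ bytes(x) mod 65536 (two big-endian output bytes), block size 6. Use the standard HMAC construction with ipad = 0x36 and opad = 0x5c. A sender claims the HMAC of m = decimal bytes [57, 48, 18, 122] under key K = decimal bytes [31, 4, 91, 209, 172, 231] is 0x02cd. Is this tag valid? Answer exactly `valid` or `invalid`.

invalid

Key decimal bytes [31, 4, 91, 209, 172, 231] = 1f 04 5b d1 ac e7 is exactly B = 6 bytes: K' = 1f 04 5b d1 ac e7.
K' ⊕ ipad = 29 32 6d e7 9a d1; K' ⊕ opad = 43 58 07 8d f0 bb.
Inner hash: sum = 41+50+109+231+154+209+57+48+18+122 = 1039 → 04 0f.
Outer hash (recomputed tag): sum = 67+88+7+141+240+187+4+15 = 749 → 02 ed.
Recomputed tag = 02ed; claimed = 02cd → mismatch.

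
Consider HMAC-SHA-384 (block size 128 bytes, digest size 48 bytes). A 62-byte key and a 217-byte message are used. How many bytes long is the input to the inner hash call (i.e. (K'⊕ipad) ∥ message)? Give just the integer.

345

Key is 62 ≤ 128 bytes, zero-padded: |K'| = 128.
Inner input = (K'⊕ipad) ∥ m → 128 + 217 = 345 bytes.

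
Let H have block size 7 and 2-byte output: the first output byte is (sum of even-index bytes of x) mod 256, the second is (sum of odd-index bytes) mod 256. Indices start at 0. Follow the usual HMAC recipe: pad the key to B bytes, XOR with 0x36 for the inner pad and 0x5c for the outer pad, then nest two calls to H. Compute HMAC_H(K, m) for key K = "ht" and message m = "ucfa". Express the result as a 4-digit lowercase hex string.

Key "ht" = 68 74 is 2 bytes ≤ B = 7; zero-pad to 7 bytes: K' = 68 74 00 00 00 00 00.
K' ⊕ ipad = 5e 42 36 36 36 36 36.  K' ⊕ opad = 34 28 5c 5c 5c 5c 5c.
Inner input = (K'⊕ipad) ∥ m = 5e 42 36 36 36 36 36 ∥ 75 63 66 61.
Inner hash: even-index sum = 452 mod 256 = 196; odd-index sum = 393 mod 256 = 137 → c4 89.
Outer input = (K'⊕opad) ∥ inner = 34 28 5c 5c 5c 5c 5c ∥ c4 89.
Outer hash (tag): even-index sum = 465 mod 256 = 209; odd-index sum = 420 mod 256 = 164 → d1 a4.

d1a4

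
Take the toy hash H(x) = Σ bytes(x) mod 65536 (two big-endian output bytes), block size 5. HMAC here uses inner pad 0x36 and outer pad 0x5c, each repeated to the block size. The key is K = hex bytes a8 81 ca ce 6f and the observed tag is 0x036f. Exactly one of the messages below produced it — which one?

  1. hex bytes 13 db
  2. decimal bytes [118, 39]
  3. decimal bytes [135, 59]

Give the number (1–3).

2

Key hex bytes a8 81 ca ce 6f is exactly B = 5 bytes: K' = a8 81 ca ce 6f.
K' ⊕ ipad = 9e b7 fc f8 59; K' ⊕ opad = f4 dd 96 92 33.
m1: inner = H(9e b7 fc f8 59 13 db) = 04 90; tag = H(f4 dd 96 92 33 04 90) = 03c0
m2: inner = H(9e b7 fc f8 59 76 27) = 04 3f; tag = H(f4 dd 96 92 33 04 3f) = 036f ← matches
m3: inner = H(9e b7 fc f8 59 87 3b) = 04 64; tag = H(f4 dd 96 92 33 04 64) = 0394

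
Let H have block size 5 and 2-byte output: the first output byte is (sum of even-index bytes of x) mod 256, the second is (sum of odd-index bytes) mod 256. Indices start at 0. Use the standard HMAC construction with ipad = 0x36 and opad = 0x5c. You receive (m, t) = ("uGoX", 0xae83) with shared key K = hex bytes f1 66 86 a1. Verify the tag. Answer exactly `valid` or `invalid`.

Key hex bytes f1 66 86 a1 is 4 bytes ≤ B = 5; zero-pad to 5 bytes: K' = f1 66 86 a1 00.
K' ⊕ ipad = c7 50 b0 97 36; K' ⊕ opad = ad 3a da fd 5c.
Inner hash: even-index sum = 588 mod 256 = 76; odd-index sum = 459 mod 256 = 203 → 4c cb.
Outer hash (recomputed tag): even-index sum = 686 mod 256 = 174; odd-index sum = 387 mod 256 = 131 → ae 83.
Recomputed tag = ae83; claimed = ae83 → match.

valid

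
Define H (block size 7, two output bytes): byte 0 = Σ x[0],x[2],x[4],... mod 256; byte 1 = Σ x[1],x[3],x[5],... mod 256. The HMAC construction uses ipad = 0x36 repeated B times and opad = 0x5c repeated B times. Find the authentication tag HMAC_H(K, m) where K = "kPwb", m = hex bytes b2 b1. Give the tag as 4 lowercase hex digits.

bc61

Key "kPwb" = 6b 50 77 62 is 4 bytes ≤ B = 7; zero-pad to 7 bytes: K' = 6b 50 77 62 00 00 00.
K' ⊕ ipad = 5d 66 41 54 36 36 36.  K' ⊕ opad = 37 0c 2b 3e 5c 5c 5c.
Inner input = (K'⊕ipad) ∥ m = 5d 66 41 54 36 36 36 ∥ b2 b1.
Inner hash: even-index sum = 443 mod 256 = 187; odd-index sum = 418 mod 256 = 162 → bb a2.
Outer input = (K'⊕opad) ∥ inner = 37 0c 2b 3e 5c 5c 5c ∥ bb a2.
Outer hash (tag): even-index sum = 444 mod 256 = 188; odd-index sum = 353 mod 256 = 97 → bc 61.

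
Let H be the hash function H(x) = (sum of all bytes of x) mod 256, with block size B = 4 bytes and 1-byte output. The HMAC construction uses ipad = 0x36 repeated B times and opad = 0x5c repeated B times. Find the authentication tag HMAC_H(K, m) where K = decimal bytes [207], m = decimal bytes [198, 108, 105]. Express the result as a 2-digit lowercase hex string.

Key decimal bytes [207] = cf is 1 byte ≤ B = 4; zero-pad to 4 bytes: K' = cf 00 00 00.
K' ⊕ ipad = f9 36 36 36.  K' ⊕ opad = 93 5c 5c 5c.
Inner input = (K'⊕ipad) ∥ m = f9 36 36 36 ∥ c6 6c 69.
Inner hash: sum = 249+54+54+54+198+108+105 = 822; mod 256 = 54 → 36.
Outer input = (K'⊕opad) ∥ inner = 93 5c 5c 5c ∥ 36.
Outer hash (tag): sum = 147+92+92+92+54 = 477; mod 256 = 221 → dd.

dd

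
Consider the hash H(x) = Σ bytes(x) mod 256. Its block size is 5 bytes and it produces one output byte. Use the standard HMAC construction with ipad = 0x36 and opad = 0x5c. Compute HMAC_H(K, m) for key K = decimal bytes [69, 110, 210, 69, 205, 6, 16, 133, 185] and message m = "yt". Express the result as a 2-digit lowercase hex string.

c9

Key decimal bytes [69, 110, 210, 69, 205, 6, 16, 133, 185] = 45 6e d2 45 cd 06 10 85 b9 is 9 bytes > B = 5, so hash it first: H(key) = eb, then zero-pad to 5 bytes: K' = eb 00 00 00 00.
K' ⊕ ipad = dd 36 36 36 36.  K' ⊕ opad = b7 5c 5c 5c 5c.
Inner input = (K'⊕ipad) ∥ m = dd 36 36 36 36 ∥ 79 74.
Inner hash: sum = 221+54+54+54+54+121+116 = 674; mod 256 = 162 → a2.
Outer input = (K'⊕opad) ∥ inner = b7 5c 5c 5c 5c ∥ a2.
Outer hash (tag): sum = 183+92+92+92+92+162 = 713; mod 256 = 201 → c9.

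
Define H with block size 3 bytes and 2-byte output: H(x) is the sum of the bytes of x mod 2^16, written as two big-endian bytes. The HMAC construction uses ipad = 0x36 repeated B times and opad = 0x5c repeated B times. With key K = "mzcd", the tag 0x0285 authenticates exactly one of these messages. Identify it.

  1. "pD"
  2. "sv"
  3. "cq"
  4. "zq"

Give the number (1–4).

3

Key "mzcd" = 6d 7a 63 64 is 4 bytes > B = 3, so hash it first: H(key) = 01 ae, then zero-pad to 3 bytes: K' = 01 ae 00.
K' ⊕ ipad = 37 98 36; K' ⊕ opad = 5d f2 5c.
m1: inner = H(37 98 36 70 44) = 01 b9; tag = H(5d f2 5c 01 b9) = 0265
m2: inner = H(37 98 36 73 76) = 01 ee; tag = H(5d f2 5c 01 ee) = 029a
m3: inner = H(37 98 36 63 71) = 01 d9; tag = H(5d f2 5c 01 d9) = 0285 ← matches
m4: inner = H(37 98 36 7a 71) = 01 f0; tag = H(5d f2 5c 01 f0) = 029c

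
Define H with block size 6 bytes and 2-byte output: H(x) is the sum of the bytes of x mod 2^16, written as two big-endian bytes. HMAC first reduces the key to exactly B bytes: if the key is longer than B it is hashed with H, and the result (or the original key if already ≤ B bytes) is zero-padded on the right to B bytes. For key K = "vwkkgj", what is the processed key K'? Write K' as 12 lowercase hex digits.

Key "vwkkgj" = 76 77 6b 6b 67 6a is exactly B = 6 bytes: K' = 76 77 6b 6b 67 6a.

76776b6b676a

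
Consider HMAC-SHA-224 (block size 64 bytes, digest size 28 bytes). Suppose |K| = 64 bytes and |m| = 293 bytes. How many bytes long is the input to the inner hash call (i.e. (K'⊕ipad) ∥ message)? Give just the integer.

Key is 64 ≤ 64 bytes, zero-padded: |K'| = 64.
Inner input = (K'⊕ipad) ∥ m → 64 + 293 = 357 bytes.

357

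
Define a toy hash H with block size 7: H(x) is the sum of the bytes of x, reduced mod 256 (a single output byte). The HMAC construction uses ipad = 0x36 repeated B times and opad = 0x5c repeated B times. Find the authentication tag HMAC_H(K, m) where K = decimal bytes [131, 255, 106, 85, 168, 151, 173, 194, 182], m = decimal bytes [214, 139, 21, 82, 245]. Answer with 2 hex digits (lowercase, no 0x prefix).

b5

Key decimal bytes [131, 255, 106, 85, 168, 151, 173, 194, 182] = 83 ff 6a 55 a8 97 ad c2 b6 is 9 bytes > B = 7, so hash it first: H(key) = a5, then zero-pad to 7 bytes: K' = a5 00 00 00 00 00 00.
K' ⊕ ipad = 93 36 36 36 36 36 36.  K' ⊕ opad = f9 5c 5c 5c 5c 5c 5c.
Inner input = (K'⊕ipad) ∥ m = 93 36 36 36 36 36 36 ∥ d6 8b 15 52 f5.
Inner hash: sum = 147+54+54+54+54+54+54+214+139+21+82+245 = 1172; mod 256 = 148 → 94.
Outer input = (K'⊕opad) ∥ inner = f9 5c 5c 5c 5c 5c 5c ∥ 94.
Outer hash (tag): sum = 249+92+92+92+92+92+92+148 = 949; mod 256 = 181 → b5.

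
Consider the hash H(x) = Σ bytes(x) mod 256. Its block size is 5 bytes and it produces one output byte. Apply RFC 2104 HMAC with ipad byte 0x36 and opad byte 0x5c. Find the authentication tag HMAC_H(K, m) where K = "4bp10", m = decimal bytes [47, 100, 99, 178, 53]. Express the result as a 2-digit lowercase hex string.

31

Key "4bp10" = 34 62 70 31 30 is exactly B = 5 bytes: K' = 34 62 70 31 30.
K' ⊕ ipad = 02 54 46 07 06.  K' ⊕ opad = 68 3e 2c 6d 6c.
Inner input = (K'⊕ipad) ∥ m = 02 54 46 07 06 ∥ 2f 64 63 b2 35.
Inner hash: sum = 2+84+70+7+6+47+100+99+178+53 = 646; mod 256 = 134 → 86.
Outer input = (K'⊕opad) ∥ inner = 68 3e 2c 6d 6c ∥ 86.
Outer hash (tag): sum = 104+62+44+109+108+134 = 561; mod 256 = 49 → 31.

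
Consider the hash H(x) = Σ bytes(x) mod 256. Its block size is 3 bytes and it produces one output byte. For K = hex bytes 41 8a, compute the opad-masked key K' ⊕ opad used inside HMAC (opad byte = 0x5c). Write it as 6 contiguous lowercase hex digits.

1dd65c

Key hex bytes 41 8a is 2 bytes ≤ B = 3; zero-pad to 3 bytes: K' = 41 8a 00.
XOR each byte with 0x5c: 41⊕5c=1d, 8a⊕5c=d6, 00⊕5c=5c.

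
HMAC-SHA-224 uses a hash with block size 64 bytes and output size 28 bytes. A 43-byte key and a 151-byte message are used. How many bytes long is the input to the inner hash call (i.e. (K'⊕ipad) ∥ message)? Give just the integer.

Key is 43 ≤ 64 bytes, zero-padded: |K'| = 64.
Inner input = (K'⊕ipad) ∥ m → 64 + 151 = 215 bytes.

215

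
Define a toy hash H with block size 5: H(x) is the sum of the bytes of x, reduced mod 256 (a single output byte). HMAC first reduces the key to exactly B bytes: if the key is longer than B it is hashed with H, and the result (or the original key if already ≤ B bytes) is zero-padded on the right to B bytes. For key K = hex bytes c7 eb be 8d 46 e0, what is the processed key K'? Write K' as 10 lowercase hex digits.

2300000000

|K| = 6 > B = 5, so first hash the key.
H(K): sum = 199+235+190+141+70+224 = 1059; mod 256 = 35 → 23.
Zero-pad H(K) = 23 to 5 bytes: K' = 23 00 00 00 00.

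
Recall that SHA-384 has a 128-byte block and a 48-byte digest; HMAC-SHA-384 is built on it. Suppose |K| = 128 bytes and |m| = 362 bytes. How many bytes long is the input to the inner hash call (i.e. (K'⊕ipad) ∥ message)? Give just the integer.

Key is 128 ≤ 128 bytes, zero-padded: |K'| = 128.
Inner input = (K'⊕ipad) ∥ m → 128 + 362 = 490 bytes.

490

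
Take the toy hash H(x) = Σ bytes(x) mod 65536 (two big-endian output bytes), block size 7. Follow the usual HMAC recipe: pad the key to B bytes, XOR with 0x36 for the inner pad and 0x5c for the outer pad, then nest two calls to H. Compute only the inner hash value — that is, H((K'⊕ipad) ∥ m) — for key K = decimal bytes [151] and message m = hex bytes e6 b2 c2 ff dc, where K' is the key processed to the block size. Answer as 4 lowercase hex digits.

061a

Key decimal bytes [151] = 97 is 1 byte ≤ B = 7; zero-pad to 7 bytes: K' = 97 00 00 00 00 00 00.
K' ⊕ ipad = a1 36 36 36 36 36 36.
Inner input = a1 36 36 36 36 36 36 ∥ e6 b2 c2 ff dc.
Inner hash: sum = 161+54+54+54+54+54+54+230+178+194+255+220 = 1562 → 06 1a.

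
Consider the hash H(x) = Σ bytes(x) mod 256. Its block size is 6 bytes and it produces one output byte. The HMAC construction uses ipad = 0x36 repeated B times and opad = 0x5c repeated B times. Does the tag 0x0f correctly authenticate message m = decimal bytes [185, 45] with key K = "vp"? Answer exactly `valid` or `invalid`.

invalid

Key "vp" = 76 70 is 2 bytes ≤ B = 6; zero-pad to 6 bytes: K' = 76 70 00 00 00 00.
K' ⊕ ipad = 40 46 36 36 36 36; K' ⊕ opad = 2a 2c 5c 5c 5c 5c.
Inner hash: sum = 64+70+54+54+54+54+185+45 = 580; mod 256 = 68 → 44.
Outer hash (recomputed tag): sum = 42+44+92+92+92+92+68 = 522; mod 256 = 10 → 0a.
Recomputed tag = 0a; claimed = 0f → mismatch.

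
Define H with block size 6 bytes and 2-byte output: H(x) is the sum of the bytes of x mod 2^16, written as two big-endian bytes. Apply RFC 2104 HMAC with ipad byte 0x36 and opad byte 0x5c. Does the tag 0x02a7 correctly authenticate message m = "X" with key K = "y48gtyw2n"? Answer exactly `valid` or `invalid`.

valid

Key "y48gtyw2n" = 79 34 38 67 74 79 77 32 6e is 9 bytes > B = 6, so hash it first: H(key) = 03 50, then zero-pad to 6 bytes: K' = 03 50 00 00 00 00.
K' ⊕ ipad = 35 66 36 36 36 36; K' ⊕ opad = 5f 0c 5c 5c 5c 5c.
Inner hash: sum = 53+102+54+54+54+54+88 = 459 → 01 cb.
Outer hash (recomputed tag): sum = 95+12+92+92+92+92+1+203 = 679 → 02 a7.
Recomputed tag = 02a7; claimed = 02a7 → match.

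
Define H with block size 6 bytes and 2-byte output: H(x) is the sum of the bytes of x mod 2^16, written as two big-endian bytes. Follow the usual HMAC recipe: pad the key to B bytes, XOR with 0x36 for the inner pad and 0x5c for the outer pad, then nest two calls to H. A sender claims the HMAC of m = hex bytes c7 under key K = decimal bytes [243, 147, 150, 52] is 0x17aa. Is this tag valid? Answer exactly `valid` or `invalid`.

invalid

Key decimal bytes [243, 147, 150, 52] = f3 93 96 34 is 4 bytes ≤ B = 6; zero-pad to 6 bytes: K' = f3 93 96 34 00 00.
K' ⊕ ipad = c5 a5 a0 02 36 36; K' ⊕ opad = af cf ca 68 5c 5c.
Inner hash: sum = 197+165+160+2+54+54+199 = 831 → 03 3f.
Outer hash (recomputed tag): sum = 175+207+202+104+92+92+3+63 = 938 → 03 aa.
Recomputed tag = 03aa; claimed = 17aa → mismatch.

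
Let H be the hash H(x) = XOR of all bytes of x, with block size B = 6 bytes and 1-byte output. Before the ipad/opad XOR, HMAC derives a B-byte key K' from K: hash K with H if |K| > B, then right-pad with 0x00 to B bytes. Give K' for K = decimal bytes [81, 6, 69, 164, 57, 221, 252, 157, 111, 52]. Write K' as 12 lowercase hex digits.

|K| = 10 > B = 6, so first hash the key.
H(K): XOR 51⊕06⊕45⊕a4⊕39⊕dd⊕fc⊕9d⊕6f⊕34 = 68.
Zero-pad H(K) = 68 to 6 bytes: K' = 68 00 00 00 00 00.

680000000000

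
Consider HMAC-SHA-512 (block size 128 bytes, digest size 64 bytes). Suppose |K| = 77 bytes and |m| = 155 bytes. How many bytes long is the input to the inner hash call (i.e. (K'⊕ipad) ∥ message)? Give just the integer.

Key is 77 ≤ 128 bytes, zero-padded: |K'| = 128.
Inner input = (K'⊕ipad) ∥ m → 128 + 155 = 283 bytes.

283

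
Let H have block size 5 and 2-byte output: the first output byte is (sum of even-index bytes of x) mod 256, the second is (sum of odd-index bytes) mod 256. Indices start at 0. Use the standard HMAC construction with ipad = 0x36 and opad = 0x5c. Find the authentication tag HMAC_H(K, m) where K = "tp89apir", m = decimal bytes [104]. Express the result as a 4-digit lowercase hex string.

3ddf

Key "tp89apir" = 74 70 38 39 61 70 69 72 is 8 bytes > B = 5, so hash it first: H(key) = 76 8b, then zero-pad to 5 bytes: K' = 76 8b 00 00 00.
K' ⊕ ipad = 40 bd 36 36 36.  K' ⊕ opad = 2a d7 5c 5c 5c.
Inner input = (K'⊕ipad) ∥ m = 40 bd 36 36 36 ∥ 68.
Inner hash: even-index sum = 172 mod 256 = 172; odd-index sum = 347 mod 256 = 91 → ac 5b.
Outer input = (K'⊕opad) ∥ inner = 2a d7 5c 5c 5c ∥ ac 5b.
Outer hash (tag): even-index sum = 317 mod 256 = 61; odd-index sum = 479 mod 256 = 223 → 3d df.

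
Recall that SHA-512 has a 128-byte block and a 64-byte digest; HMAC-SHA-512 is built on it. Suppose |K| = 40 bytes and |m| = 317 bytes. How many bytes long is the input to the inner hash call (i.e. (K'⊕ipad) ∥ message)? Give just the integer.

Key is 40 ≤ 128 bytes, zero-padded: |K'| = 128.
Inner input = (K'⊕ipad) ∥ m → 128 + 317 = 445 bytes.

445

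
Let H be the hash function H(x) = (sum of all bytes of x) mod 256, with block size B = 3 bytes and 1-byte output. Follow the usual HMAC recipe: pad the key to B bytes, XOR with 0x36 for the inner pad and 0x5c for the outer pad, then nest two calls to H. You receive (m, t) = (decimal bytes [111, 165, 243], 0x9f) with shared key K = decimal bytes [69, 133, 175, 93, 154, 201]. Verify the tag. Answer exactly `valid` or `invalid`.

valid

Key decimal bytes [69, 133, 175, 93, 154, 201] = 45 85 af 5d 9a c9 is 6 bytes > B = 3, so hash it first: H(key) = 39, then zero-pad to 3 bytes: K' = 39 00 00.
K' ⊕ ipad = 0f 36 36; K' ⊕ opad = 65 5c 5c.
Inner hash: sum = 15+54+54+111+165+243 = 642; mod 256 = 130 → 82.
Outer hash (recomputed tag): sum = 101+92+92+130 = 415; mod 256 = 159 → 9f.
Recomputed tag = 9f; claimed = 9f → match.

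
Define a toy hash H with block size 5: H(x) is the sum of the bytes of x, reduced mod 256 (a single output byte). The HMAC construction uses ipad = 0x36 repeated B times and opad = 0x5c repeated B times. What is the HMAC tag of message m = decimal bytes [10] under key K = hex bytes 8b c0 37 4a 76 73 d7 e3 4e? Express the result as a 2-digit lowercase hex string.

be

Key hex bytes 8b c0 37 4a 76 73 d7 e3 4e is 9 bytes > B = 5, so hash it first: H(key) = bd, then zero-pad to 5 bytes: K' = bd 00 00 00 00.
K' ⊕ ipad = 8b 36 36 36 36.  K' ⊕ opad = e1 5c 5c 5c 5c.
Inner input = (K'⊕ipad) ∥ m = 8b 36 36 36 36 ∥ 0a.
Inner hash: sum = 139+54+54+54+54+10 = 365; mod 256 = 109 → 6d.
Outer input = (K'⊕opad) ∥ inner = e1 5c 5c 5c 5c ∥ 6d.
Outer hash (tag): sum = 225+92+92+92+92+109 = 702; mod 256 = 190 → be.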